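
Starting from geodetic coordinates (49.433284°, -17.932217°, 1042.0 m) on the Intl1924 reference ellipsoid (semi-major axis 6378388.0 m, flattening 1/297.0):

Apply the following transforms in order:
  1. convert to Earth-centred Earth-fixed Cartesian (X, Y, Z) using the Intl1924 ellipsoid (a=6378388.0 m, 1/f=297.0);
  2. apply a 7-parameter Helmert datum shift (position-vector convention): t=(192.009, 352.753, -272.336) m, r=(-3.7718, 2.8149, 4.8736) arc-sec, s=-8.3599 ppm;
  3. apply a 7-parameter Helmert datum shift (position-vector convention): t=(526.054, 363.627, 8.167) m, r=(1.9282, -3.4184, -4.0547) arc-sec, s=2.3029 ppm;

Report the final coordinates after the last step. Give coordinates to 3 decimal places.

start: φ=49.433284°, λ=-17.932217°, h=1042.000 m
→ ECEF (a=6378388.000, f=1/297.0): X=3954891.0957, Y=-1279851.2660, Z=4822918.0856
→ Helmert 7p (PV): X=3955146.1000, Y=-1279306.1765, Z=4822574.8619
→ Helmert 7p (PV): X=3955576.1899, Y=-1279068.3274, Z=4822647.7239

X=3955576.190 m, Y=-1279068.327 m, Z=4822647.724 m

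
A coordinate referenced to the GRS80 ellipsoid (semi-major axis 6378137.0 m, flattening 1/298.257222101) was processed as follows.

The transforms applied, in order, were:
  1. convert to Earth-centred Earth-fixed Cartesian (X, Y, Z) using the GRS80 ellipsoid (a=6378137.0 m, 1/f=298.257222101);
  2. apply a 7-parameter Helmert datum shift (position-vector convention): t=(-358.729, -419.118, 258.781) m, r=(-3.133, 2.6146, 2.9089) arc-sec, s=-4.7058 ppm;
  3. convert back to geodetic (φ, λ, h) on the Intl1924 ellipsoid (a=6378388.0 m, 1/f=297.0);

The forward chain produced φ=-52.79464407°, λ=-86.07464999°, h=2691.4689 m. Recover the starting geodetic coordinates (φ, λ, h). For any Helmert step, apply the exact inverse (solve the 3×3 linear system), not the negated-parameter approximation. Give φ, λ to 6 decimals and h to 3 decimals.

start: φ=-52.794644°, λ=-86.074650°, h=2691.469 m
→ ECEF (a=6378388.000, f=1/297.0): X=264702.9322, Y=-3857649.5813, Z=-5059001.8354
→ Helmert⁻¹: X=265072.6437, Y=-3857175.5057, Z=-5059339.6518
→ geod (Bowring, a=6378137.000): φ=-52.79889000°, λ=-86.06870300°, h=2882.9860 m

φ=-52.798890°, λ=-86.068703°, h=2882.986 m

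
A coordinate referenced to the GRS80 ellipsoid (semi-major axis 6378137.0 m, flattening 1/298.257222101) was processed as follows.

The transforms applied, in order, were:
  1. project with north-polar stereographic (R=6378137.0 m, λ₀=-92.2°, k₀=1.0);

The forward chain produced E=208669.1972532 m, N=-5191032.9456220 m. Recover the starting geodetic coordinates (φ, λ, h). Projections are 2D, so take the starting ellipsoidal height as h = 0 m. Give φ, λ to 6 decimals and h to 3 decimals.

start: E=208669.1973, N=-5191032.9456 m
→ stereo⁻¹: φ=45.68098600°, λ=-89.89806300°

φ=45.680986°, λ=-89.898063°, h=0.000 m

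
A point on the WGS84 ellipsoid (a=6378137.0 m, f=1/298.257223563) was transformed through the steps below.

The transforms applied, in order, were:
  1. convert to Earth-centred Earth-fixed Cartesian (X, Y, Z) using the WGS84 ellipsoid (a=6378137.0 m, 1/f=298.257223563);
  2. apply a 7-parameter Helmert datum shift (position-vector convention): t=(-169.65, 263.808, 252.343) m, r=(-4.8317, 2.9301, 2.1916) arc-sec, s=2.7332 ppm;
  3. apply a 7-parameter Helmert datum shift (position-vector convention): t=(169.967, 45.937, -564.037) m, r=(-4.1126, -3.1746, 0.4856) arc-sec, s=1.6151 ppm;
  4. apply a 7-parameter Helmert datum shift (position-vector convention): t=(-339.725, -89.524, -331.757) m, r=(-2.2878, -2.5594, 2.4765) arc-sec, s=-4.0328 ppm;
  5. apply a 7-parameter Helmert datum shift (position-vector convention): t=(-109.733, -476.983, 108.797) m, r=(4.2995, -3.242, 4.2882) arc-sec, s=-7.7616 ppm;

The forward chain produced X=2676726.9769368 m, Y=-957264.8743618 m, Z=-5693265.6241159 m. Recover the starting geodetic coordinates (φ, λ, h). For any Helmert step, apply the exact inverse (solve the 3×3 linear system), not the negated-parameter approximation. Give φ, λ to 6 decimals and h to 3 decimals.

start: X=2676726.9769, Y=-957264.8744, Z=-5693265.6241 m
→ Helmert⁻¹: X=2676748.1039, Y=-956969.6439, Z=-5693440.7358
→ Helmert⁻¹: X=2677016.4940, Y=-956852.9740, Z=-5693175.7683
→ Helmert⁻¹: X=2676752.3359, Y=-956790.1644, Z=-5692662.8117
→ Helmert⁻¹: X=2676985.3720, Y=-956946.4457, Z=-5692883.9831
→ geod (Bowring, a=6378137.000): φ=-63.61705200°, λ=-19.67053100°, h=2244.4810 m

φ=-63.617052°, λ=-19.670531°, h=2244.481 m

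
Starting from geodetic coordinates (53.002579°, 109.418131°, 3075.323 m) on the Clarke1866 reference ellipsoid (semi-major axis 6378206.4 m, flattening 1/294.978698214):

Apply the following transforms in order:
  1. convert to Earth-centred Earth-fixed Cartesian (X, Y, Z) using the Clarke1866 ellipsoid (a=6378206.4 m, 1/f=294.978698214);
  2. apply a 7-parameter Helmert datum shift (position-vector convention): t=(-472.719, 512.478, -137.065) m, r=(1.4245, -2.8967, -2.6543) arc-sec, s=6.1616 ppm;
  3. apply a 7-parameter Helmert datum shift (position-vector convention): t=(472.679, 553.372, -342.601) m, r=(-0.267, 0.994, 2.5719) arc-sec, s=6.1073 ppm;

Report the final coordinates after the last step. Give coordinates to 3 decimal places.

X=-1279510.080 m, Y=3630608.386 m, Z=5072560.133 m

start: φ=53.002579°, λ=109.418131°, h=3075.323 m
→ ECEF (a=6378206.400, f=1/294.978698214): X=-1279448.9860, Y=3629525.9657, Z=5072968.9926
→ Helmert 7p (PV): X=-1279954.1251, Y=3630042.2369, Z=5072870.2833
→ Helmert 7p (PV): X=-1279510.0796, Y=3630608.3856, Z=5072560.1331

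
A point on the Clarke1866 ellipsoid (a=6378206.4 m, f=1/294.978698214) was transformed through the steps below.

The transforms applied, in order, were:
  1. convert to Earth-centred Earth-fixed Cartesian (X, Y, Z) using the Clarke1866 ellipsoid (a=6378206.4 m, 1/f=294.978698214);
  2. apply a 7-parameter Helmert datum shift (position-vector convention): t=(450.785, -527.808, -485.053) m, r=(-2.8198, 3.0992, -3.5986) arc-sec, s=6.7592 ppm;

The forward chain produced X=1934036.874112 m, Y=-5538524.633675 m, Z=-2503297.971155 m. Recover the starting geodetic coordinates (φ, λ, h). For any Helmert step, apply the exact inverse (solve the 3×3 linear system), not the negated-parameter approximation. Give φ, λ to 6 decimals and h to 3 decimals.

start: X=1934036.8741, Y=-5538524.6337, Z=-2503297.9712 m
→ Helmert⁻¹: X=1933707.2426, Y=-5537891.4413, Z=-2502842.6539
→ geod (Bowring, a=6378206.400): φ=-23.24794500°, λ=-70.75194600°, h=2574.0110 m

φ=-23.247945°, λ=-70.751946°, h=2574.011 m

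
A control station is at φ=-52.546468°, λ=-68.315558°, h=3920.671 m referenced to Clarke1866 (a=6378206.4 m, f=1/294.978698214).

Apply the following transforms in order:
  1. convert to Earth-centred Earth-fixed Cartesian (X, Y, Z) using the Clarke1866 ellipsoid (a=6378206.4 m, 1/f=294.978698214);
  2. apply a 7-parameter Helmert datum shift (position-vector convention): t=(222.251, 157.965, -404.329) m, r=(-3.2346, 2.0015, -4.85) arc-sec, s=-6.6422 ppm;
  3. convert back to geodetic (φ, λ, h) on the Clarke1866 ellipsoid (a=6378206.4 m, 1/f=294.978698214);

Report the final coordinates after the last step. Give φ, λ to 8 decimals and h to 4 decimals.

φ=-52.54851005°, λ=-68.31410332°, h=4159.7963 m

start: φ=-52.546468°, λ=-68.315558°, h=3920.671 m
→ ECEF (a=6378206.400, f=1/294.978698214): X=1437105.8225, Y=-3614143.7861, Z=-5042919.5437
→ Helmert 7p (PV): X=1437184.6136, Y=-3614074.6878, Z=-5043247.6457
→ geod (Bowring, a=6378206.400): φ=-52.54851005°, λ=-68.31410332°, h=4159.7963 m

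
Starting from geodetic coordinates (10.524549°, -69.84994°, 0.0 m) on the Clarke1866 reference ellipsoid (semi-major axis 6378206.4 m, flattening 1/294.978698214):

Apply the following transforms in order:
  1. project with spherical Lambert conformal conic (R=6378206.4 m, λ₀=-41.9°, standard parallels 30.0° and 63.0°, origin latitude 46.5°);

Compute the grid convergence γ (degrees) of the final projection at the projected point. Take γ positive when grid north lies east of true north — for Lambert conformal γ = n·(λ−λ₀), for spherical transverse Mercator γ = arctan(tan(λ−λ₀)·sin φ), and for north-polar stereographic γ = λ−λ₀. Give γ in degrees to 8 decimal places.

start: φ=10.524549°, λ=-69.849940°, h=0.000 m
→ into lcc (λ₀=-41.9°): φ=10.52454900°, λ−λ₀=-27.94994000°
convergence γ = -20.57151078°

-20.57151078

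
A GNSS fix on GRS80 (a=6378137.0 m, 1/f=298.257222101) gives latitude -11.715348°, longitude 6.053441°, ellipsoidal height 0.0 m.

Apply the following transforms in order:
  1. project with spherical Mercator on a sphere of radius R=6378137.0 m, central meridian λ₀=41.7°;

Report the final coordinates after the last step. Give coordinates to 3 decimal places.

start: φ=-11.715348°, λ=6.053441°, h=0.000 m
→ merc (R=6378137.0, λ₀=41.7°): E=-3968156.7964, N=-1313330.1389

E=-3968156.796 m, N=-1313330.139 m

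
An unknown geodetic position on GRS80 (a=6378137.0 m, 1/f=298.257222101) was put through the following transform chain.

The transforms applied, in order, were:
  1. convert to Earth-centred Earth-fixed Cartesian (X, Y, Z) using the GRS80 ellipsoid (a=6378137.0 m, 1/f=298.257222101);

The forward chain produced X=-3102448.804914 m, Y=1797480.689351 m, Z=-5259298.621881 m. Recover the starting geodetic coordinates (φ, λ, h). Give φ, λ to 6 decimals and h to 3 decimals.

φ=-55.894513°, λ=149.913078°, h=1730.752 m

start: X=-3102448.8049, Y=1797480.6894, Z=-5259298.6219 m
→ geod (Bowring, a=6378137.000): φ=-55.89451300°, λ=149.91307800°, h=1730.7520 m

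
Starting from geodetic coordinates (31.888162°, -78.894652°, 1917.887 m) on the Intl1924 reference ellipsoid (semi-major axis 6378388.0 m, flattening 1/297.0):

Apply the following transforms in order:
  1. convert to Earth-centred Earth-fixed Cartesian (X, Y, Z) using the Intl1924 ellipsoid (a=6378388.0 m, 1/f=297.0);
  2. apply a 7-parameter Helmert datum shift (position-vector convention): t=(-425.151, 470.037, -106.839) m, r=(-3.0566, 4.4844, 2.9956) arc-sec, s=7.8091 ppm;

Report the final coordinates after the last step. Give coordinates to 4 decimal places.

X=1044176.8530 m, Y=-5320451.8251 m, Z=3350946.4582 m

start: φ=31.888162°, λ=-78.894652°, h=1917.887 m
→ ECEF (a=6378388.000, f=1/297.0): X=1044443.7167, Y=-5320945.1367, Z=3350970.9858
→ Helmert 7p (PV): X=1044176.8530, Y=-5320451.8251, Z=3350946.4582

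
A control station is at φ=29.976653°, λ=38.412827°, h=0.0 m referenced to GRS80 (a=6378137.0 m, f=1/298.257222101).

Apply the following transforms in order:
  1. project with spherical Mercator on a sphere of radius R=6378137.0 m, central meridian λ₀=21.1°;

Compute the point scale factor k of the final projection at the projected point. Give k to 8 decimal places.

1.15442904

start: φ=29.976653°, λ=38.412827°, h=0.000 m
→ into merc (λ₀=21.1°): φ=29.97665300°, λ−λ₀=17.31282700°
scale k = 1.15442904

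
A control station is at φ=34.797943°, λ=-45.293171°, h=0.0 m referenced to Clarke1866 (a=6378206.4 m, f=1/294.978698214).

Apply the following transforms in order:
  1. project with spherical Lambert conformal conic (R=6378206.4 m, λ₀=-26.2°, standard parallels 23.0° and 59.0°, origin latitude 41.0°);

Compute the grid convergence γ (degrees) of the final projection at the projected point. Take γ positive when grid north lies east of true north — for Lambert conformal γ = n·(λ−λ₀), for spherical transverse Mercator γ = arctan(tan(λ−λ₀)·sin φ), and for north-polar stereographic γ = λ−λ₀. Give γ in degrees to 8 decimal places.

-12.74513898

start: φ=34.797943°, λ=-45.293171°, h=0.000 m
→ into lcc (λ₀=-26.2°): φ=34.79794300°, λ−λ₀=-19.09317100°
convergence γ = -12.74513898°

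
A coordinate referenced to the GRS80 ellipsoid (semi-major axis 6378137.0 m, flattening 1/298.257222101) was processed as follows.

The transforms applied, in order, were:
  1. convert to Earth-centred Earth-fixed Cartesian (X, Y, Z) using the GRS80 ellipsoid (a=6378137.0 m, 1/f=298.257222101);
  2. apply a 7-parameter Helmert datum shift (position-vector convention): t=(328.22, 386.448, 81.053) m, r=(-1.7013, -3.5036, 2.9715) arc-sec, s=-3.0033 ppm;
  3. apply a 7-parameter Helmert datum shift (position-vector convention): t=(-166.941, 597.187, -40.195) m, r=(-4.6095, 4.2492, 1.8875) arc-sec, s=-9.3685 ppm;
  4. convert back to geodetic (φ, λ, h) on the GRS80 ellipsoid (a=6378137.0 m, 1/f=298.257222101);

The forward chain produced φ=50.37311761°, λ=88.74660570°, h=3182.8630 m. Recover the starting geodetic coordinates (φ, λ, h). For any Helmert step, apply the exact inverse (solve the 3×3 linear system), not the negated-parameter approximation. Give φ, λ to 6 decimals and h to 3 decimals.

start: φ=50.373118°, λ=88.746606°, h=3182.863 m
→ ECEF (a=6378137.000, f=1/298.257222101): X=89202.9462, Y=4077038.6630, Z=4891814.3402
→ Helmert⁻¹: X=89307.2483, Y=4076369.5255, Z=4891993.3014
→ Helmert⁻¹: X=89121.1092, Y=4075953.6855, Z=4891959.0456
→ geod (Bowring, a=6378137.000): φ=50.38146700°, λ=88.74742200°, h=2601.4260 m

φ=50.381467°, λ=88.747422°, h=2601.426 m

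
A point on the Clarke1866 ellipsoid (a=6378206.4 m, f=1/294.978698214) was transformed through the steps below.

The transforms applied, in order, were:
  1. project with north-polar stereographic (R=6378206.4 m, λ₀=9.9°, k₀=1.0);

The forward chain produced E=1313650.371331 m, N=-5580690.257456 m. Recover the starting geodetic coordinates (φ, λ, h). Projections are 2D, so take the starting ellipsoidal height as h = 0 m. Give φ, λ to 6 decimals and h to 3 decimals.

φ=41.598071°, λ=23.145839°, h=0.000 m

start: E=1313650.3713, N=-5580690.2575 m
→ stereo⁻¹: φ=41.59807100°, λ=23.14583900°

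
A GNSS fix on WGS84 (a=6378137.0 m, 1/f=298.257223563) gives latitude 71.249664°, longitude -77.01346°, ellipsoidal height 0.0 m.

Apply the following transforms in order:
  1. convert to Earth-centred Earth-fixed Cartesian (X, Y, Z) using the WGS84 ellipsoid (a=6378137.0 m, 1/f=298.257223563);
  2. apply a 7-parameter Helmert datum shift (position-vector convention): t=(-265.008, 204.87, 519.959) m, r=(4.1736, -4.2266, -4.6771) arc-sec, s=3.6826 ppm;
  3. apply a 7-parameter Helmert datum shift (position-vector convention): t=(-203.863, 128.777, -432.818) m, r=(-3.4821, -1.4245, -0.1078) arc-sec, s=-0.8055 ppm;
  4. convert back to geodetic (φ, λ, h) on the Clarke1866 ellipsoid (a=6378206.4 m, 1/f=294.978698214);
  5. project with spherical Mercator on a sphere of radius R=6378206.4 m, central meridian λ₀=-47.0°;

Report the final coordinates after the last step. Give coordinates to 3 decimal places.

start: φ=71.249664°, λ=-77.013460°, h=0.000 m
→ ECEF (a=6378137.000, f=1/298.257223563): X=462118.9857, Y=-2003804.7827, Z=6017293.5387
→ Helmert 7p (PV): X=461686.9410, Y=-2003739.5261, Z=6017804.5809
→ Helmert 7p (PV): X=461440.0989, Y=-2003507.7857, Z=6017403.9305
→ geod (Bowring, a=6378206.400): φ=71.25503338°, λ=-77.03003544°, h=106.3792 m
→ merc (R=6378206.4, λ₀=-47.0°): E=-3342964.6280, N=11490167.9893

E=-3342964.628 m, N=11490167.989 m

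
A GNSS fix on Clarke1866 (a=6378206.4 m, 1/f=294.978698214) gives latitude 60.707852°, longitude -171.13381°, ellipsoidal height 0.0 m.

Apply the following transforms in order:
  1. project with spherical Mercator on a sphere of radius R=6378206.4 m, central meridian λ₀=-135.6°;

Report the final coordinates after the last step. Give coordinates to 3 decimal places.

E=-3955648.676 m, N=8559141.176 m

start: φ=60.707852°, λ=-171.133810°, h=0.000 m
→ merc (R=6378206.4, λ₀=-135.6°): E=-3955648.6758, N=8559141.1760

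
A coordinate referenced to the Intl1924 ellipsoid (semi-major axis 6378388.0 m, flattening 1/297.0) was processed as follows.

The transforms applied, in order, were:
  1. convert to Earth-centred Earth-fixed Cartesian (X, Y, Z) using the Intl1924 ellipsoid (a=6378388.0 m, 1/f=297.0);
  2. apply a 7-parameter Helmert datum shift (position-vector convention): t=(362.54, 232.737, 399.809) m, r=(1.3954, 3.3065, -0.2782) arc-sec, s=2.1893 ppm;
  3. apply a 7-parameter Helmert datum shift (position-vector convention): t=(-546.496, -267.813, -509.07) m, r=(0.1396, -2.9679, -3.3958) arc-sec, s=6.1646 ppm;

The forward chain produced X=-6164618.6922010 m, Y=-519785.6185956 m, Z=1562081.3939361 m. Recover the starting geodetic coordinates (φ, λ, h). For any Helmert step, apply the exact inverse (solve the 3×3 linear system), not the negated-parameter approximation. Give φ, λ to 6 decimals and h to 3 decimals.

φ=14.264178°, λ=-175.179629°, h=3356.574 m

start: X=-6164618.6922, Y=-519785.6186, Z=1562081.3939 m
→ Helmert⁻¹: X=-6164003.1579, Y=-519615.0252, Z=1562669.8754
→ Helmert⁻¹: X=-6164376.5433, Y=-519844.3701, Z=1562171.3458
→ geod (Bowring, a=6378388.000): φ=14.26417800°, λ=-175.17962900°, h=3356.5740 m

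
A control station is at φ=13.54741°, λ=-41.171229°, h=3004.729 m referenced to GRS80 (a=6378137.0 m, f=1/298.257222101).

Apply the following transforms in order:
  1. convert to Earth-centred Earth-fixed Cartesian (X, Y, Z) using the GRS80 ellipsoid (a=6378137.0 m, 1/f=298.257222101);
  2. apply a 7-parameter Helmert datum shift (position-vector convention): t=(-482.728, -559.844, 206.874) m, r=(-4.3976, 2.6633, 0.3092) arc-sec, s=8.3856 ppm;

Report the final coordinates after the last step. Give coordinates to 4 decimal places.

start: φ=13.547410°, λ=-41.171229°, h=3004.729 m
→ ECEF (a=6378137.000, f=1/298.257222101): X=4670586.5988, Y=-4084648.5492, Z=1485052.4258
→ Helmert 7p (PV): X=4670168.3348, Y=-4085203.9821, Z=1485298.5317

X=4670168.3348 m, Y=-4085203.9821 m, Z=1485298.5317 m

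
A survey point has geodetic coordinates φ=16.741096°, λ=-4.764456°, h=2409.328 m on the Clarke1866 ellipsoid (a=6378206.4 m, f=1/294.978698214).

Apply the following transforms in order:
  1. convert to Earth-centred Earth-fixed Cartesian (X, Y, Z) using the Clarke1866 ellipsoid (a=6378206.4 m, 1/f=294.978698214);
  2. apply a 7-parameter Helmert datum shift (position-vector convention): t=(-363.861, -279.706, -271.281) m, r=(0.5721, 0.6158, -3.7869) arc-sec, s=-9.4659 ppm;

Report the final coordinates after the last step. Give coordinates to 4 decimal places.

start: φ=16.741096°, λ=-4.764456°, h=2409.328 m
→ ECEF (a=6378206.400, f=1/294.978698214): X=6090777.2251, Y=-507651.9344, Z=1825997.1823
→ Helmert 7p (PV): X=6090351.8407, Y=-508043.7216, Z=1825689.0248

X=6090351.8407 m, Y=-508043.7216 m, Z=1825689.0248 m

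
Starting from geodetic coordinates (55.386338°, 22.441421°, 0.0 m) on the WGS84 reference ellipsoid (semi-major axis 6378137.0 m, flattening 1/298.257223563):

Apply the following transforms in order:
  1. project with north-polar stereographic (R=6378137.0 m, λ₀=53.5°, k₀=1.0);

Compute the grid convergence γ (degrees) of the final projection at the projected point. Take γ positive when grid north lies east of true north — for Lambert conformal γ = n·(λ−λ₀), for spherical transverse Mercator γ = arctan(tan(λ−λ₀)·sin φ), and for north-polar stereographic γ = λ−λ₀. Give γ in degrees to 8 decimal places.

-31.05857900

start: φ=55.386338°, λ=22.441421°, h=0.000 m
→ into stereo (λ₀=53.5°): φ=55.38633800°, λ−λ₀=-31.05857900°
convergence γ = -31.05857900°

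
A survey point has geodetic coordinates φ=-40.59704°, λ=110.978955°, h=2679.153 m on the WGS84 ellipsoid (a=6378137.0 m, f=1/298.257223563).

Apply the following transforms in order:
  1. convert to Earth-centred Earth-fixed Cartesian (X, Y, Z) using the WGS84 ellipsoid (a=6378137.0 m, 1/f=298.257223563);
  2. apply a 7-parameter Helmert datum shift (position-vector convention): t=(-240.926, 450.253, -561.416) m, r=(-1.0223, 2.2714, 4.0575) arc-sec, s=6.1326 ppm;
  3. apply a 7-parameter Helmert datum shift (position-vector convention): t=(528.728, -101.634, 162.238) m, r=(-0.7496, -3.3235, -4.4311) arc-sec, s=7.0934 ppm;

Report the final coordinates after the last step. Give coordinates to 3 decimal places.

start: φ=-40.597040°, λ=110.978955°, h=2679.153 m
→ ECEF (a=6378137.000, f=1/298.257223563): X=-1737088.7299, Y=4530243.7093, Z=-4130291.3794
→ Helmert 7p (PV): X=-1737474.9085, Y=4530667.1025, Z=-4130881.4489
→ Helmert 7p (PV): X=-1736794.6135, Y=4530619.9197, Z=-4130792.9740

X=-1736794.614 m, Y=4530619.920 m, Z=-4130792.974 m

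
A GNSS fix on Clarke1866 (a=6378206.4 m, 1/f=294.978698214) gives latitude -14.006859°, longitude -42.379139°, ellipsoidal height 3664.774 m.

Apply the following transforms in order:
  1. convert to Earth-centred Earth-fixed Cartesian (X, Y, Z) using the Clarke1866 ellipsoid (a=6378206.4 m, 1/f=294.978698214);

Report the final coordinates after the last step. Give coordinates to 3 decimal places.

X=4575028.746 m, Y=-4174521.712 m, Z=-1534510.502 m

start: φ=-14.006859°, λ=-42.379139°, h=3664.774 m
→ ECEF (a=6378206.400, f=1/294.978698214): X=4575028.7462, Y=-4174521.7117, Z=-1534510.5023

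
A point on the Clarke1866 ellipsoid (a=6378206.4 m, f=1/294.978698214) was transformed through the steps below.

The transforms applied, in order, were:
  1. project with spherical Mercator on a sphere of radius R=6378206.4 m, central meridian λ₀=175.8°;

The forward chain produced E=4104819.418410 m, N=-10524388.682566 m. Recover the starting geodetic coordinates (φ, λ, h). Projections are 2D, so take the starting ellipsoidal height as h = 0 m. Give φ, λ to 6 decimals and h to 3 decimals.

φ=-68.258592°, λ=-147.326181°, h=0.000 m

start: E=4104819.4184, N=-10524388.6826 m
→ merc⁻¹: φ=-68.25859200°, λ=-147.32618100°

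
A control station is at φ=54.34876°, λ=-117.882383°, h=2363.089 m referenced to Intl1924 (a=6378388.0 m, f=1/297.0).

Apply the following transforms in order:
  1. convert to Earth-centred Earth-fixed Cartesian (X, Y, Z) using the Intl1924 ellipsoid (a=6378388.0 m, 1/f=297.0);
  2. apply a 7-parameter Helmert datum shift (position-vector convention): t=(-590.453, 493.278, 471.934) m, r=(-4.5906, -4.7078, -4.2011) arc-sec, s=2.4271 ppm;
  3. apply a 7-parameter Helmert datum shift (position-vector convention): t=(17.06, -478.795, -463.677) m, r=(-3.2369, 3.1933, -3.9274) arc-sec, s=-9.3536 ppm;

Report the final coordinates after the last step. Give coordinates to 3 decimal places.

X=-1743830.334 m, Y=-3294292.796 m, Z=5161575.272 m

start: φ=54.348760°, λ=-117.882383°, h=2363.089 m
→ ECEF (a=6378388.000, f=1/297.0): X=-1743101.3093, Y=-3294594.6802, Z=5161490.5420
→ Helmert 7p (PV): X=-1743880.9022, Y=-3293959.0222, Z=5162008.5429
→ Helmert 7p (PV): X=-1743830.3338, Y=-3294292.7963, Z=5161575.2716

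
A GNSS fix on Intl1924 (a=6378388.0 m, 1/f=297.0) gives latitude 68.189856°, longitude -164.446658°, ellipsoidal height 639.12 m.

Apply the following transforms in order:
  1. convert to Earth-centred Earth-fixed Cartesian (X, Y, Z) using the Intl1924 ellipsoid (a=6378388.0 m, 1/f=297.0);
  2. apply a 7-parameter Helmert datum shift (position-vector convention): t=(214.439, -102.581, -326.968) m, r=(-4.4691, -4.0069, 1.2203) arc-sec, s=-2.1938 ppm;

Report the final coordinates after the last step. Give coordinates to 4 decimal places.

start: φ=68.189856°, λ=-164.446658°, h=639.120 m
→ ECEF (a=6378388.000, f=1/297.0): X=-2289870.6229, Y=-637333.7334, Z=5899722.9671
→ Helmert 7p (PV): X=-2289761.9976, Y=-637320.6356, Z=5899352.3823

X=-2289761.9976 m, Y=-637320.6356 m, Z=5899352.3823 m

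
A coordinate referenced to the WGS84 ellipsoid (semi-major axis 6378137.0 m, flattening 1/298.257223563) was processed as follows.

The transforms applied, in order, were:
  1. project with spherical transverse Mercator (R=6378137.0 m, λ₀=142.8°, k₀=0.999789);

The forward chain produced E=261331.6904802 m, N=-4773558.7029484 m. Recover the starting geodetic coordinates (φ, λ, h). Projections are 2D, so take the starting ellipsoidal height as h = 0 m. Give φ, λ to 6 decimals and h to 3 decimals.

φ=-42.846009°, λ=146.002452°, h=0.000 m

start: E=261331.6905, N=-4773558.7029 m
→ tm⁻¹: φ=-42.84600900°, λ=146.00245200°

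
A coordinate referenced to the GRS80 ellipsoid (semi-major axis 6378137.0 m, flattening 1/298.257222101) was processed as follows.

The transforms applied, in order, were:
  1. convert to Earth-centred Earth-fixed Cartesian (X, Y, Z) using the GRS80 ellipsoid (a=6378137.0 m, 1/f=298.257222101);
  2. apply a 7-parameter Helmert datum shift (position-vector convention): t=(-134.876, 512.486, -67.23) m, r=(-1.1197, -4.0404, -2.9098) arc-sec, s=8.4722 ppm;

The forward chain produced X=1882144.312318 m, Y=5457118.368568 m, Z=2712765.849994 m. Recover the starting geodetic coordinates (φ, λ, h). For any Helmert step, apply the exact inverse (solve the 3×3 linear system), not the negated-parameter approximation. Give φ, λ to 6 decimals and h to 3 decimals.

φ=25.321271°, λ=70.968172°, h=3545.147 m

start: X=1882144.3123, Y=5457118.3686, Z=2712765.8500 m
→ Helmert⁻¹: X=1882239.4045, Y=5456571.4801, Z=2712802.8472
→ geod (Bowring, a=6378137.000): φ=25.32127100°, λ=70.96817200°, h=3545.1470 m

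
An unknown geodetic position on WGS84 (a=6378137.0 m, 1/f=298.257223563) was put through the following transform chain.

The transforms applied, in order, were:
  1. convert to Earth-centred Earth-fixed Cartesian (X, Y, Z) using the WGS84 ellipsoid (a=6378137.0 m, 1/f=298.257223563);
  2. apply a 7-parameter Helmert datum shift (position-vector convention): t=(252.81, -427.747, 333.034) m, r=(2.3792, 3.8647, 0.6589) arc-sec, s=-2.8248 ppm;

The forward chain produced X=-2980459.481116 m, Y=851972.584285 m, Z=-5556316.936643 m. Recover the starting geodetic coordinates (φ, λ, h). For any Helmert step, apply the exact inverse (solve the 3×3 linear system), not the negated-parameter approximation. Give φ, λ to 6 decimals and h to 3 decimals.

φ=-61.006358°, λ=164.041379°, h=1195.075 m

start: X=-2980459.4811, Y=851972.5843, Z=-5556316.9366 m
→ Helmert⁻¹: X=-2980613.8741, Y=852348.1654, Z=-5556731.3452
→ geod (Bowring, a=6378137.000): φ=-61.00635800°, λ=164.04137900°, h=1195.0750 m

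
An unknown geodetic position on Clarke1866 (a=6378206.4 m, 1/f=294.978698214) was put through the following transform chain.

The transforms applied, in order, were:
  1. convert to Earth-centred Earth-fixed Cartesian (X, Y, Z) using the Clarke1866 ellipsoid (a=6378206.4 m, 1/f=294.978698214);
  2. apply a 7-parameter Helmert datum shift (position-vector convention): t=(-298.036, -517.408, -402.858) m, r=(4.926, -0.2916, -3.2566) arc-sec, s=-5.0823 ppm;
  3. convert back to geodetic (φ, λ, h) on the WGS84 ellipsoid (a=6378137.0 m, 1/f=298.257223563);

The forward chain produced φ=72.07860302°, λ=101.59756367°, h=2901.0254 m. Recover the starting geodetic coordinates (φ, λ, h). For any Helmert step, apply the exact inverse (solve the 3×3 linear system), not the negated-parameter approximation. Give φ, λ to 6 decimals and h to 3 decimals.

start: φ=72.078603°, λ=101.597564°, h=2901.025 m
→ ECEF (a=6378137.000, f=1/298.257223563): X=-395940.1652, Y=1929286.5704, Z=6049151.2198
→ Helmert⁻¹: X=-395666.0585, Y=1929952.0140, Z=6049539.2920
→ geod (Bowring, a=6378206.400): φ=72.07583800°, λ=101.58586400°, h=3599.8340 m

φ=72.075838°, λ=101.585864°, h=3599.834 m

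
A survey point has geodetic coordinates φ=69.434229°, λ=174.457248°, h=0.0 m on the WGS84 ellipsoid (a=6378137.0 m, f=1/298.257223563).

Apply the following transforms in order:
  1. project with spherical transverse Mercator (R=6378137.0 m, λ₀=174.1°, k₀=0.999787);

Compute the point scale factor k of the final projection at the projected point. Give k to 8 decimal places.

0.99978940

start: φ=69.434229°, λ=174.457248°, h=0.000 m
→ into tm (λ₀=174.1°): φ=69.43422900°, λ−λ₀=0.35724800°
scale k = 0.99978940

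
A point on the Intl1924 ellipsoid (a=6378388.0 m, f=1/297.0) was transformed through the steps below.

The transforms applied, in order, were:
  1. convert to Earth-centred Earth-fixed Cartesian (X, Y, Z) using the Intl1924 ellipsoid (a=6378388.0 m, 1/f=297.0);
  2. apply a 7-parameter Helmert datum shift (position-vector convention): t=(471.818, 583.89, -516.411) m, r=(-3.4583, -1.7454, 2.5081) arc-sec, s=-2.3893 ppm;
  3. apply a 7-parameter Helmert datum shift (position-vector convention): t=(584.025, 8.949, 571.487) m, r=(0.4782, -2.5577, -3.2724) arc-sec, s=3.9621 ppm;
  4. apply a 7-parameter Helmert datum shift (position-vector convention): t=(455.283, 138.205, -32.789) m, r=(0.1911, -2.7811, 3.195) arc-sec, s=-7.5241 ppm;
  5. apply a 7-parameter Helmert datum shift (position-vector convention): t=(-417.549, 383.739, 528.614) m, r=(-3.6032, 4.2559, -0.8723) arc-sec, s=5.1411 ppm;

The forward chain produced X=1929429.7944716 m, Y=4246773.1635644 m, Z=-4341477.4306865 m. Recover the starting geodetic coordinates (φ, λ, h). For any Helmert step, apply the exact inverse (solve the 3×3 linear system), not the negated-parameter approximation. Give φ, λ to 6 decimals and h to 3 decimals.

φ=-43.149695°, λ=65.573836°, h=3218.549 m

start: X=1929429.7945, Y=4246773.1636, Z=-4341477.4307 m
→ Helmert⁻¹: X=1929909.0502, Y=4246451.6025, Z=-4341869.7215
→ Helmert⁻¹: X=1929475.5167, Y=4246311.4376, Z=-4341899.5507
→ Helmert⁻¹: X=1928762.6343, Y=4246306.1967, Z=-4342487.5938
→ Helmert⁻¹: X=1928310.3095, Y=4245781.8016, Z=-4341926.6883
→ geod (Bowring, a=6378388.000): φ=-43.14969500°, λ=65.57383600°, h=3218.5490 m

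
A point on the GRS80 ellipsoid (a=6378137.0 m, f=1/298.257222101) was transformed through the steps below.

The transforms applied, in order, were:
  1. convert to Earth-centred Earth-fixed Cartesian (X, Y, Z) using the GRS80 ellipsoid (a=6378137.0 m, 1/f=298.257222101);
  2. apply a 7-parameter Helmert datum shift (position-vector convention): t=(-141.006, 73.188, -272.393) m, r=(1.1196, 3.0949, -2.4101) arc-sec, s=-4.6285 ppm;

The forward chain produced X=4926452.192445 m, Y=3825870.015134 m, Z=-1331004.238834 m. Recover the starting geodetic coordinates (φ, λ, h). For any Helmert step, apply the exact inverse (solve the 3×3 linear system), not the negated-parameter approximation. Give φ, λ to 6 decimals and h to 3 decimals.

start: X=4926452.1924, Y=3825870.0151, Z=-1331004.2388 m
→ Helmert⁻¹: X=4926591.2642, Y=3825864.8767, Z=-1330684.8508
→ geod (Bowring, a=6378137.000): φ=-12.12117100°, λ=37.83200000°, h=828.2710 m

φ=-12.121171°, λ=37.832000°, h=828.271 m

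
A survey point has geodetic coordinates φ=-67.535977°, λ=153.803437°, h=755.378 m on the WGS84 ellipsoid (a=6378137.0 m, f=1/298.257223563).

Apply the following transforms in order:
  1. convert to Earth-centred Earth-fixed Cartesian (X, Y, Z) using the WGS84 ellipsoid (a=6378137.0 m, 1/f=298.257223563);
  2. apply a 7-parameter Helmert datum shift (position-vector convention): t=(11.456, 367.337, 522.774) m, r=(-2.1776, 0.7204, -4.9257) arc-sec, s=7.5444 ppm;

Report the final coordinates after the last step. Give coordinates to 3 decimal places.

start: φ=-67.535977°, λ=153.803437°, h=755.378 m
→ ECEF (a=6378137.000, f=1/298.257223563): X=-2193315.8147, Y=1079081.7565, Z=-5872209.7120
→ Helmert 7p (PV): X=-2193315.6462, Y=1079447.6171, Z=-5871734.9721

X=-2193315.646 m, Y=1079447.617 m, Z=-5871734.972 m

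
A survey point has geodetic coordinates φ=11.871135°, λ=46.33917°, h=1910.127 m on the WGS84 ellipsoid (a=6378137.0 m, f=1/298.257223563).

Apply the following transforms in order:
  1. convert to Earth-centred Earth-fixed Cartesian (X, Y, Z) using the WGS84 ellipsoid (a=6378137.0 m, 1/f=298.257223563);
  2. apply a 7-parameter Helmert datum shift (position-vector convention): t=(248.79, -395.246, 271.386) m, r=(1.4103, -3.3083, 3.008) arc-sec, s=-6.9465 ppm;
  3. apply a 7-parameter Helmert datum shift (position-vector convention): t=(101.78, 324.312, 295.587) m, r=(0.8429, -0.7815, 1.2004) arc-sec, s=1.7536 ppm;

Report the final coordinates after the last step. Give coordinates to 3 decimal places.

X=4311324.001 m, Y=4517481.328 m, Z=1304543.410 m

start: φ=11.871135°, λ=46.339170°, h=1910.127 m
→ ECEF (a=6378137.000, f=1/298.257223563): X=4311113.8395, Y=4517502.0063, Z=1303848.3803
→ Helmert 7p (PV): X=4311245.8908, Y=4517129.3341, Z=1304210.7424
→ Helmert 7p (PV): X=4311324.0011, Y=4517481.3278, Z=1304543.4103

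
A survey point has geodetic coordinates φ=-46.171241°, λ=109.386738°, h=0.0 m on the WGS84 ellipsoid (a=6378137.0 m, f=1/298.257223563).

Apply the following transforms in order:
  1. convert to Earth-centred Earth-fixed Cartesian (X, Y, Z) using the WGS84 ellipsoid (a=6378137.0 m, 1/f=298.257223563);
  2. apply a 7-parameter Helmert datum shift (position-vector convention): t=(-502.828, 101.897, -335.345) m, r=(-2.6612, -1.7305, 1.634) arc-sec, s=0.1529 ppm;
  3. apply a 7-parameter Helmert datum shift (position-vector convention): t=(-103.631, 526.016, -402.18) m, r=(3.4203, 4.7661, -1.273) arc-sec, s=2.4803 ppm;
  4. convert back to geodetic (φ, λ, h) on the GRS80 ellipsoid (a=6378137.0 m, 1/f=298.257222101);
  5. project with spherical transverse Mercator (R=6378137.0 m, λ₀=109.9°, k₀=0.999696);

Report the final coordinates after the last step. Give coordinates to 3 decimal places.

start: φ=-46.171241°, λ=109.386738°, h=0.000 m
→ ECEF (a=6378137.000, f=1/298.257223563): X=-1468716.9286, Y=4173731.0496, Z=-4578449.1527
→ Helmert 7p (PV): X=-1469214.6330, Y=4173762.8793, Z=-4578851.3688
→ Helmert 7p (PV): X=-1469401.9513, Y=4174384.2421, Z=-4579161.7470
→ geod (Bowring, a=6378137.000): φ=-46.17020583°, λ=109.39229686°, h=1098.2492 m
→ tm (R=6378137.0, λ₀=109.9°): E=-39127.3198, N=-5138206.4118

E=-39127.320 m, N=-5138206.412 m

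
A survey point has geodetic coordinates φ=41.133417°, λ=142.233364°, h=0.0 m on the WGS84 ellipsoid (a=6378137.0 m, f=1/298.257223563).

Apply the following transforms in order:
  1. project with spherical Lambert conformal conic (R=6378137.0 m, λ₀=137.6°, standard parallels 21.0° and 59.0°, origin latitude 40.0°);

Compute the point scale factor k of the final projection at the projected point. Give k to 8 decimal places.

start: φ=41.133417°, λ=142.233364°, h=0.000 m
→ into lcc (λ₀=137.6°): φ=41.13341700°, λ−λ₀=4.63336400°
scale k = 0.94500849

0.94500849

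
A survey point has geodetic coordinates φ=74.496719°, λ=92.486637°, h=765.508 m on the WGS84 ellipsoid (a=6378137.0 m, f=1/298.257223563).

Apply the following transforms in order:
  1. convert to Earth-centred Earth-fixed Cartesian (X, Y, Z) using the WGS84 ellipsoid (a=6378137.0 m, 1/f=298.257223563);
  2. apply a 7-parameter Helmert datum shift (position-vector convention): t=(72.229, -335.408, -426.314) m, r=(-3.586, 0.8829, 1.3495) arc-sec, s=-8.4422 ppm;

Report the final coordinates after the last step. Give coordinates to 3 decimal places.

X=-74118.570 m, Y=1708508.709 m, Z=6124218.870 m

start: φ=74.496719°, λ=92.486637°, h=765.508 m
→ ECEF (a=6378137.000, f=1/298.257223563): X=-74206.4623, Y=1708752.5484, Z=6124726.2794
→ Helmert 7p (PV): X=-74118.5702, Y=1708508.7093, Z=6124218.8697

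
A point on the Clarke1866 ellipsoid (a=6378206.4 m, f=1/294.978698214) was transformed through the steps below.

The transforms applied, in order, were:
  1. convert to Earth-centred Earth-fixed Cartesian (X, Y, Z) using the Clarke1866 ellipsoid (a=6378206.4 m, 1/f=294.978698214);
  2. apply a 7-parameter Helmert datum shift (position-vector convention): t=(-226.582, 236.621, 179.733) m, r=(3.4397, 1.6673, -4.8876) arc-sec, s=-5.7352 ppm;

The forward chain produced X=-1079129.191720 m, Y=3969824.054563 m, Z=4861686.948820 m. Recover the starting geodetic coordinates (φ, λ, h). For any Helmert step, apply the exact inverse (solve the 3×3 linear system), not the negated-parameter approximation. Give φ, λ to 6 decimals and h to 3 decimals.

start: X=-1079129.1917, Y=3969824.0546, Z=4861686.9488 m
→ Helmert⁻¹: X=-1079042.1583, Y=3969665.7017, Z=4861460.1768
→ geod (Bowring, a=6378206.400): φ=49.95421400°, λ=105.20682600°, h=2809.2500 m

φ=49.954214°, λ=105.206826°, h=2809.250 m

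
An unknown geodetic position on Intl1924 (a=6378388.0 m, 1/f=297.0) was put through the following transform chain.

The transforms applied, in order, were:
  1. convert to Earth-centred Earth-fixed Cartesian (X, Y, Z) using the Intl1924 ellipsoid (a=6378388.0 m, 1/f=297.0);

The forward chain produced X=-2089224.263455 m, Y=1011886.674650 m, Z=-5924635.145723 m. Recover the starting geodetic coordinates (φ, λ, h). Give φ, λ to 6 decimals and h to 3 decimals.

start: X=-2089224.2635, Y=1011886.6746, Z=-5924635.1457 m
→ geod (Bowring, a=6378388.000): φ=-68.73478900°, λ=154.15741900°, h=3423.4780 m

φ=-68.734789°, λ=154.157419°, h=3423.478 m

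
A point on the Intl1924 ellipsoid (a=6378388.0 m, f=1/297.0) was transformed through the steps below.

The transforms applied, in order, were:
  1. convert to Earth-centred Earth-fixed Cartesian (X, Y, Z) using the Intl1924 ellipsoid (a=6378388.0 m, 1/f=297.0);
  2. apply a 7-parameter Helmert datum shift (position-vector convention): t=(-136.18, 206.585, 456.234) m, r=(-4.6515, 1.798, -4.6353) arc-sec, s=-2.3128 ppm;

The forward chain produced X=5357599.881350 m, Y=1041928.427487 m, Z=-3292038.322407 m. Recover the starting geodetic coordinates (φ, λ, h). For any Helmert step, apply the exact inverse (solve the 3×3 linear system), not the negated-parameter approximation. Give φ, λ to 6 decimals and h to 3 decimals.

φ=-31.270242°, λ=11.004916°, h=1625.894 m

start: X=5357599.8813, Y=1041928.4275, Z=-3292038.3224 m
→ Helmert⁻¹: X=5357753.7381, Y=1041918.9023, Z=-3292431.9716
→ geod (Bowring, a=6378388.000): φ=-31.27024200°, λ=11.00491600°, h=1625.8940 m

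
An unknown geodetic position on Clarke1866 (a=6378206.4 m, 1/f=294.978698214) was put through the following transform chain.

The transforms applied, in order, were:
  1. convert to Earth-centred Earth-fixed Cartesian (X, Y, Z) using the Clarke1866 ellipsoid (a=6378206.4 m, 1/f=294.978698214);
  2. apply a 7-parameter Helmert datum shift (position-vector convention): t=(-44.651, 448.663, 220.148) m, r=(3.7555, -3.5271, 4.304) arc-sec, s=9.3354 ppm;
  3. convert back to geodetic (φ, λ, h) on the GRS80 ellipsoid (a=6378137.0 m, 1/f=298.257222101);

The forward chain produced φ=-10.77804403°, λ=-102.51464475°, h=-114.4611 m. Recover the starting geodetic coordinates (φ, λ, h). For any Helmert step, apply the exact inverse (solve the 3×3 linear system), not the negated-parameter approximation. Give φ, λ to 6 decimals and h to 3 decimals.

φ=-10.778825°, λ=-102.514691°, h=226.666 m

start: φ=-10.778044°, λ=-102.514645°, h=-114.461 m
→ ECEF (a=6378137.000, f=1/298.257222101): X=-1357826.4802, Y=-6117359.4870, Z=-1184875.3999
→ Helmert⁻¹: X=-1357917.0715, Y=-6117744.2781, Z=-1184949.8776
→ geod (Bowring, a=6378206.400): φ=-10.77882500°, λ=-102.51469100°, h=226.6660 m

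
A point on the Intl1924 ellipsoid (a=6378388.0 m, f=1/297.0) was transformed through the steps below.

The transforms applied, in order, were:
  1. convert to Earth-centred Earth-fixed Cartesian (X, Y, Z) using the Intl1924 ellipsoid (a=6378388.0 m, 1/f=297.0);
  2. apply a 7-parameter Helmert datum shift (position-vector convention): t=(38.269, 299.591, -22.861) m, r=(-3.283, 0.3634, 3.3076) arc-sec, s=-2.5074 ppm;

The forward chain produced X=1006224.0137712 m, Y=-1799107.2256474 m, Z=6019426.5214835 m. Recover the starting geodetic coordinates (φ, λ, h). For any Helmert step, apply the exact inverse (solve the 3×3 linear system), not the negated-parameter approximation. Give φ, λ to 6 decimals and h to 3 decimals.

start: X=1006224.0138, Y=-1799107.2256, Z=6019426.5215 m
→ Helmert⁻¹: X=1006148.8060, Y=-1799523.2708, Z=6019437.6063
→ geod (Bowring, a=6378388.000): φ=71.21137200°, λ=-60.78958700°, h=3566.7250 m

φ=71.211372°, λ=-60.789587°, h=3566.725 m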